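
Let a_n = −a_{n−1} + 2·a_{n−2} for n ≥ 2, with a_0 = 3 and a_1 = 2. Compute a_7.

−40

With companion matrix Q = [[−1, 2], [1, 0]], [a_n, a_{n−1}]ᵀ = Q·[a_{n−1}, a_{n−2}]ᵀ, so [a_7, a_6]ᵀ = Q⁶·[a_1, a_0]ᵀ.
Q⁶ = [[43, −42], [−21, 22]], giving [a_7, a_6]ᵀ = [[−40], [24]].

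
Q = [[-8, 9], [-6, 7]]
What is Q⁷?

tr Q = -1 and det Q = -2, so the characteristic polynomial is λ² − (-1)λ + (-2) with roots -2 and 1.
Eigenvectors give P = [[3, 1], [2, 1]] with P⁻¹ = [[1, -1], [-2, 3]], and Q = P·diag(-2, 1)·P⁻¹.
Then Q⁷ = P·diag(-128, 1)·P⁻¹ = [[-384, 1], [-256, 1]] · [[1, -1], [-2, 3]] = [[-386, 387], [-258, 259]].

[[-386, 387], [-258, 259]]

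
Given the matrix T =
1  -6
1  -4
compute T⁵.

[[61, -186], [31, -94]]

tr T = -3 and det T = 2, so the characteristic polynomial is λ² − (-3)λ + (2) with roots -1 and -2.
Eigenvectors give P = [[3, 2], [1, 1]] with P⁻¹ = [[1, -2], [-1, 3]], and T = P·diag(-1, -2)·P⁻¹.
Then T⁵ = P·diag(-1, -32)·P⁻¹ = [[-3, -64], [-1, -32]] · [[1, -2], [-1, 3]] = [[61, -186], [31, -94]].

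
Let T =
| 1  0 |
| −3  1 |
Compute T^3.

[[1, 0], [−9, 1]]

T = I + N where N = [[0, 0], [−3, 0]] is strictly lower-triangular, so N^2 = 0.
(I + N)^3 = I + 3·N = [[1, 0], [−9, 1]].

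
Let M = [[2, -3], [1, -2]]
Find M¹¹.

[[2, -3], [1, -2]]

M² = I (check: tr M = 0 and det M = -1), so M¹¹ = M since 11 is odd.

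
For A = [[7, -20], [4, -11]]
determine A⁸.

tr A = -4 and det A = 3, so the characteristic polynomial is λ² − (-4)λ + (3) with roots -3 and -1.
Eigenvectors give P = [[2, -5], [1, -2]] with P⁻¹ = [[-2, 5], [-1, 2]], and A = P·diag(-3, -1)·P⁻¹.
Then A⁸ = P·diag(6561, 1)·P⁻¹ = [[13122, -5], [6561, -2]] · [[-2, 5], [-1, 2]] = [[-26239, 65600], [-13120, 32801]].

[[-26239, 65600], [-13120, 32801]]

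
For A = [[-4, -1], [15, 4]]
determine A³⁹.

A² = I (check: tr A = 0 and det A = -1), so A³⁹ = A since 39 is odd.

[[-4, -1], [15, 4]]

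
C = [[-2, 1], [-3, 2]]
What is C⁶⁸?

C² = I (check: tr C = 0 and det C = -1), so C⁶⁸ = I since 68 is even.

[[1, 0], [0, 1]]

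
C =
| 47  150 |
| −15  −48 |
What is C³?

tr C = −1 and det C = −6, so the characteristic polynomial is λ² − (−1)λ + (−6) with roots −3 and 2.
Eigenvectors give P = [[−3, 10], [1, −3]] with P⁻¹ = [[3, 10], [1, 3]], and C = P·diag(−3, 2)·P⁻¹.
Then C³ = P·diag(−27, 8)·P⁻¹ = [[81, 80], [−27, −24]] · [[3, 10], [1, 3]] = [[323, 1050], [−105, −342]].

[[323, 1050], [−105, −342]]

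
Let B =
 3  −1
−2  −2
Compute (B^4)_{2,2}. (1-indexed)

B^2 = [[11, −1], [−2, 6]]
B^3 = [[35, −9], [−18, −10]]
B^4 = [[123, −17], [−34, 38]]

38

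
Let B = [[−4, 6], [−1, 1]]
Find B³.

[[−22, 42], [−7, 13]]

tr B = −3 and det B = 2, so the characteristic polynomial is λ² − (−3)λ + (2) with roots −2 and −1.
Eigenvectors give P = [[3, 2], [1, 1]] with P⁻¹ = [[1, −2], [−1, 3]], and B = P·diag(−2, −1)·P⁻¹.
Then B³ = P·diag(−8, −1)·P⁻¹ = [[−24, −2], [−8, −1]] · [[1, −2], [−1, 3]] = [[−22, 42], [−7, 13]].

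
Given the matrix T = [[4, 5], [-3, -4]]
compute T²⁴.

[[1, 0], [0, 1]]

T² = I (check: tr T = 0 and det T = -1), so T²⁴ = I since 24 is even.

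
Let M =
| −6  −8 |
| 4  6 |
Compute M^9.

[[−1536, −2048], [1024, 1536]]

tr M = 0 and det M = −4, so the characteristic polynomial is λ² − (0)λ + (−4) with roots −2 and 2.
Eigenvectors give P = [[2, −1], [−1, 1]] with P⁻¹ = [[1, 1], [1, 2]], and M = P·diag(−2, 2)·P⁻¹.
Then M^9 = P·diag(−512, 512)·P⁻¹ = [[−1024, −512], [512, 512]] · [[1, 1], [1, 2]] = [[−1536, −2048], [1024, 1536]].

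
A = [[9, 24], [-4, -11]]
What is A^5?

tr A = -2 and det A = -3, so the characteristic polynomial is λ² − (-2)λ + (-3) with roots -3 and 1.
Eigenvectors give P = [[-2, -3], [1, 1]] with P⁻¹ = [[1, 3], [-1, -2]], and A = P·diag(-3, 1)·P⁻¹.
Then A^5 = P·diag(-243, 1)·P⁻¹ = [[486, -3], [-243, 1]] · [[1, 3], [-1, -2]] = [[489, 1464], [-244, -731]].

[[489, 1464], [-244, -731]]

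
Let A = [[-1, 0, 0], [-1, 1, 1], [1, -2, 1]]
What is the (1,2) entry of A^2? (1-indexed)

0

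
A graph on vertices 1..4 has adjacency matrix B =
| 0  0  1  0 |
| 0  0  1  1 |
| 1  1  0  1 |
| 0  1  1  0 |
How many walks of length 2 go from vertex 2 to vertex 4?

1

The number of length-2 walks from vertex 2 to vertex 4 is entry (2,4) of B², where B is the adjacency matrix.
B² = [[1, 1, 0, 1], [1, 2, 1, 1], [0, 1, 3, 1], [1, 1, 1, 2]]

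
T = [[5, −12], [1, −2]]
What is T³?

tr T = 3 and det T = 2, so the characteristic polynomial is λ² − (3)λ + (2) with roots 2 and 1.
Eigenvectors give P = [[−4, −3], [−1, −1]] with P⁻¹ = [[−1, 3], [1, −4]], and T = P·diag(2, 1)·P⁻¹.
Then T³ = P·diag(8, 1)·P⁻¹ = [[−32, −3], [−8, −1]] · [[−1, 3], [1, −4]] = [[29, −84], [7, −20]].

[[29, −84], [7, −20]]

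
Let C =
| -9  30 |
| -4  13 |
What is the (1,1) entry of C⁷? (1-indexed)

tr C = 4 and det C = 3, so the characteristic polynomial is λ² − (4)λ + (3) with roots 1 and 3.
Eigenvectors give P = [[-3, -5], [-1, -2]] with P⁻¹ = [[-2, 5], [1, -3]], and C = P·diag(1, 3)·P⁻¹.
Then C⁷ = P·diag(1, 2187)·P⁻¹ = [[-3, -10935], [-1, -4374]] · [[-2, 5], [1, -3]] = [[-10929, 32790], [-4372, 13117]].

-10929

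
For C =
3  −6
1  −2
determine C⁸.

C² = C (a projection; rank 1, trace 1), so C⁸ = C.

[[3, −6], [1, −2]]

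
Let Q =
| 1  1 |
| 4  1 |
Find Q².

[[5, 2], [8, 5]]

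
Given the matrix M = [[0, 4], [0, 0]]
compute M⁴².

M is strictly triangular, hence nilpotent: M² = 0, so M⁴² = 0.

[[0, 0], [0, 0]]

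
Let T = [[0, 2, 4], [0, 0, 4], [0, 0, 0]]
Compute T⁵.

[[0, 0, 0], [0, 0, 0], [0, 0, 0]]

T is strictly triangular, hence nilpotent: T³ = 0, so T⁵ = 0.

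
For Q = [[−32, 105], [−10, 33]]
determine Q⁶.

tr Q = 1 and det Q = −6, so the characteristic polynomial is λ² − (1)λ + (−6) with roots −2 and 3.
Eigenvectors give P = [[7, 3], [2, 1]] with P⁻¹ = [[1, −3], [−2, 7]], and Q = P·diag(−2, 3)·P⁻¹.
Then Q⁶ = P·diag(64, 729)·P⁻¹ = [[448, 2187], [128, 729]] · [[1, −3], [−2, 7]] = [[−3926, 13965], [−1330, 4719]].

[[−3926, 13965], [−1330, 4719]]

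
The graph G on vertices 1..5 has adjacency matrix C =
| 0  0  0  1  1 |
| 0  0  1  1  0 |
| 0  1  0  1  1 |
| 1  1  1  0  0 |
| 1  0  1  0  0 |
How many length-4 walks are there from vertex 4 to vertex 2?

8

The number of length-4 walks from vertex 4 to vertex 2 is entry (4,2) of C^4, where C is the adjacency matrix.
C^2 = [[2, 1, 2, 0, 0], [1, 2, 1, 1, 1], [2, 1, 3, 1, 0], [0, 1, 1, 3, 2], [0, 1, 0, 2, 2]]
C^3 = [[0, 2, 1, 5, 4], [2, 2, 4, 4, 2], [1, 4, 2, 6, 5], [5, 4, 6, 2, 1], [4, 2, 5, 1, 0]]
C^4 = [[9, 6, 11, 3, 1], [6, 8, 8, 8, 6], [11, 8, 15, 7, 3], [3, 8, 7, 15, 11], [1, 6, 3, 11, 9]]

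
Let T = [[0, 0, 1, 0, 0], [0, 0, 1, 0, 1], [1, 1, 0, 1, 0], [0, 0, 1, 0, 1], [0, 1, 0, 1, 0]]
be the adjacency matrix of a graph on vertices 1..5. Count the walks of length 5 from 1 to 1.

The number of length-5 walks from vertex 1 to vertex 1 is entry (1,1) of T⁵, where T is the adjacency matrix.
T² = [[1, 1, 0, 1, 0], [1, 2, 0, 2, 0], [0, 0, 3, 0, 2], [1, 2, 0, 2, 0], [0, 0, 2, 0, 2]]
T³ = [[0, 0, 3, 0, 2], [0, 0, 5, 0, 4], [3, 5, 0, 5, 0], [0, 0, 5, 0, 4], [2, 4, 0, 4, 0]]
T⁴ = [[3, 5, 0, 5, 0], [5, 9, 0, 9, 0], [0, 0, 13, 0, 10], [5, 9, 0, 9, 0], [0, 0, 10, 0, 8]]
T⁵ = [[0, 0, 13, 0, 10], [0, 0, 23, 0, 18], [13, 23, 0, 23, 0], [0, 0, 23, 0, 18], [10, 18, 0, 18, 0]]

0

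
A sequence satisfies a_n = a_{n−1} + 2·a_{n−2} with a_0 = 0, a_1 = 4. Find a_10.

1364

With companion matrix M = [[1, 2], [1, 0]], [a_n, a_{n−1}]ᵀ = M·[a_{n−1}, a_{n−2}]ᵀ, so [a_10, a_9]ᵀ = M⁹·[a_1, a_0]ᵀ.
M⁹ = [[341, 342], [171, 170]], giving [a_10, a_9]ᵀ = [[1364], [684]].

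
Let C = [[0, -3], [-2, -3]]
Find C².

[[6, 9], [6, 15]]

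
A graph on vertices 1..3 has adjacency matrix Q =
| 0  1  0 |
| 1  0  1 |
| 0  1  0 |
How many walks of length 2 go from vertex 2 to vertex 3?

The number of length-2 walks from vertex 2 to vertex 3 is entry (2,3) of Q^2, where Q is the adjacency matrix.
Q^2 = [[1, 0, 1], [0, 2, 0], [1, 0, 1]]

0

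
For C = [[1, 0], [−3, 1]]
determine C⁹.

C = I + N where N = [[0, 0], [−3, 0]] is strictly lower-triangular, so N² = 0.
(I + N)⁹ = I + 9·N = [[1, 0], [−27, 1]].

[[1, 0], [−27, 1]]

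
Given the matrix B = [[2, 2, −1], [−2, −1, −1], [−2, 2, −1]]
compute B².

[[2, 0, −3], [0, −5, 4], [−6, −8, 1]]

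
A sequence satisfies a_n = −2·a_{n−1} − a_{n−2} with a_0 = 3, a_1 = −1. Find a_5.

7

With companion matrix A = [[−2, −1], [1, 0]], [a_n, a_{n−1}]ᵀ = A·[a_{n−1}, a_{n−2}]ᵀ, so [a_5, a_4]ᵀ = A⁴·[a_1, a_0]ᵀ.
A⁴ = [[5, 4], [−4, −3]], giving [a_5, a_4]ᵀ = [[7], [−5]].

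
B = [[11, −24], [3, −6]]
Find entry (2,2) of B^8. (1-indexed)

−50184

tr B = 5 and det B = 6, so the characteristic polynomial is λ² − (5)λ + (6) with roots 3 and 2.
Eigenvectors give P = [[3, −8], [1, −3]] with P⁻¹ = [[3, −8], [1, −3]], and B = P·diag(3, 2)·P⁻¹.
Then B^8 = P·diag(6561, 256)·P⁻¹ = [[19683, −2048], [6561, −768]] · [[3, −8], [1, −3]] = [[57001, −151320], [18915, −50184]].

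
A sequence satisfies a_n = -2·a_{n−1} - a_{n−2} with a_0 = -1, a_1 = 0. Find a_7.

With companion matrix M = [[-2, -1], [1, 0]], [a_n, a_{n−1}]ᵀ = M·[a_{n−1}, a_{n−2}]ᵀ, so [a_7, a_6]ᵀ = M⁶·[a_1, a_0]ᵀ.
M⁶ = [[7, 6], [-6, -5]], giving [a_7, a_6]ᵀ = [[-6], [5]].

-6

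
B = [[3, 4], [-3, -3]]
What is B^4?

[[9, 0], [0, 9]]

B^2 = [[-3, 0], [0, -3]]
B^3 = [[-9, -12], [9, 9]]
B^4 = [[9, 0], [0, 9]]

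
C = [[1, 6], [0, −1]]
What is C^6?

[[1, 0], [0, 1]]

C² = I (check: tr C = 0 and det C = −1), so C^6 = I since 6 is even.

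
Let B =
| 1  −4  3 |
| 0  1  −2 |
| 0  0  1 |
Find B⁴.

B = I + N where N = [[0, −4, 3], [0, 0, −2], [0, 0, 0]] is strictly upper-triangular, so N³ = 0.
(I + N)⁴ = I + 4·N + 6·N² = [[1, −16, 60], [0, 1, −8], [0, 0, 1]].

[[1, −16, 60], [0, 1, −8], [0, 0, 1]]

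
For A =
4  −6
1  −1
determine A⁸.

tr A = 3 and det A = 2, so the characteristic polynomial is λ² − (3)λ + (2) with roots 2 and 1.
Eigenvectors give P = [[3, 2], [1, 1]] with P⁻¹ = [[1, −2], [−1, 3]], and A = P·diag(2, 1)·P⁻¹.
Then A⁸ = P·diag(256, 1)·P⁻¹ = [[768, 2], [256, 1]] · [[1, −2], [−1, 3]] = [[766, −1530], [255, −509]].

[[766, −1530], [255, −509]]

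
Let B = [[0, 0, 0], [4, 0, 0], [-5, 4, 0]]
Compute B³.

[[0, 0, 0], [0, 0, 0], [0, 0, 0]]

B is strictly triangular, hence nilpotent: B³ = 0, so B³ = 0.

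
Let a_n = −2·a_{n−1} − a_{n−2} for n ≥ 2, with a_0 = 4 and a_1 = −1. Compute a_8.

−20

With companion matrix M = [[−2, −1], [1, 0]], [a_n, a_{n−1}]ᵀ = M·[a_{n−1}, a_{n−2}]ᵀ, so [a_8, a_7]ᵀ = M⁷·[a_1, a_0]ᵀ.
M⁷ = [[−8, −7], [7, 6]], giving [a_8, a_7]ᵀ = [[−20], [17]].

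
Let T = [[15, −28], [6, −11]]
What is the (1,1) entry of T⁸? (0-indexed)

−39359

tr T = 4 and det T = 3, so the characteristic polynomial is λ² − (4)λ + (3) with roots 3 and 1.
Eigenvectors give P = [[7, 2], [3, 1]] with P⁻¹ = [[1, −2], [−3, 7]], and T = P·diag(3, 1)·P⁻¹.
Then T⁸ = P·diag(6561, 1)·P⁻¹ = [[45927, 2], [19683, 1]] · [[1, −2], [−3, 7]] = [[45921, −91840], [19680, −39359]].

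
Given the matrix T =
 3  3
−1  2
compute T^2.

[[6, 15], [−5, 1]]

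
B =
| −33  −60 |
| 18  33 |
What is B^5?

[[−2673, −4860], [1458, 2673]]

tr B = 0 and det B = −9, so the characteristic polynomial is λ² − (0)λ + (−9) with roots −3 and 3.
Eigenvectors give P = [[−2, −5], [1, 3]] with P⁻¹ = [[−3, −5], [1, 2]], and B = P·diag(−3, 3)·P⁻¹.
Then B^5 = P·diag(−243, 243)·P⁻¹ = [[486, −1215], [−243, 729]] · [[−3, −5], [1, 2]] = [[−2673, −4860], [1458, 2673]].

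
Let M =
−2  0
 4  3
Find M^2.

[[4, 0], [4, 9]]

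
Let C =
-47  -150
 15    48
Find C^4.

tr C = 1 and det C = -6, so the characteristic polynomial is λ² − (1)λ + (-6) with roots -2 and 3.
Eigenvectors give P = [[-10, -3], [3, 1]] with P⁻¹ = [[-1, -3], [3, 10]], and C = P·diag(-2, 3)·P⁻¹.
Then C^4 = P·diag(16, 81)·P⁻¹ = [[-160, -243], [48, 81]] · [[-1, -3], [3, 10]] = [[-569, -1950], [195, 666]].

[[-569, -1950], [195, 666]]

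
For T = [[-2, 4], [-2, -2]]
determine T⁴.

T² = [[-4, -16], [8, -4]]
T³ = [[40, 16], [-8, 40]]
T⁴ = [[-112, 128], [-64, -112]]

[[-112, 128], [-64, -112]]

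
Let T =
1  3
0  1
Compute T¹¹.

[[1, 33], [0, 1]]

T = I + N where N = [[0, 3], [0, 0]] is strictly upper-triangular, so N² = 0.
(I + N)¹¹ = I + 11·N = [[1, 33], [0, 1]].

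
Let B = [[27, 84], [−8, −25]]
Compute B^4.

tr B = 2 and det B = −3, so the characteristic polynomial is λ² − (2)λ + (−3) with roots 3 and −1.
Eigenvectors give P = [[7, −3], [−2, 1]] with P⁻¹ = [[1, 3], [2, 7]], and B = P·diag(3, −1)·P⁻¹.
Then B^4 = P·diag(81, 1)·P⁻¹ = [[567, −3], [−162, 1]] · [[1, 3], [2, 7]] = [[561, 1680], [−160, −479]].

[[561, 1680], [−160, −479]]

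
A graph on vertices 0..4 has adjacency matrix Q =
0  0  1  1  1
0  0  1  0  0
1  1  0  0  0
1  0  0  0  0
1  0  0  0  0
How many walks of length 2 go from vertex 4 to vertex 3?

The number of length-2 walks from vertex 4 to vertex 3 is entry (4,3) of Q^2, where Q is the adjacency matrix.
Q^2 = [[3, 1, 0, 0, 0], [1, 1, 0, 0, 0], [0, 0, 2, 1, 1], [0, 0, 1, 1, 1], [0, 0, 1, 1, 1]]

1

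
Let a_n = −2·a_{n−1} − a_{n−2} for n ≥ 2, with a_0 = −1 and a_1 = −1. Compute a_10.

With companion matrix C = [[−2, −1], [1, 0]], [a_n, a_{n−1}]ᵀ = C·[a_{n−1}, a_{n−2}]ᵀ, so [a_10, a_9]ᵀ = C^9·[a_1, a_0]ᵀ.
C^9 = [[−10, −9], [9, 8]], giving [a_10, a_9]ᵀ = [[19], [−17]].

19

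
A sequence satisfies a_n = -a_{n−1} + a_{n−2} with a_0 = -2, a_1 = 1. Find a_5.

11

With companion matrix A = [[-1, 1], [1, 0]], [a_n, a_{n−1}]ᵀ = A·[a_{n−1}, a_{n−2}]ᵀ, so [a_5, a_4]ᵀ = A⁴·[a_1, a_0]ᵀ.
A⁴ = [[5, -3], [-3, 2]], giving [a_5, a_4]ᵀ = [[11], [-7]].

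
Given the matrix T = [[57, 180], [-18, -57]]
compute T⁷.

tr T = 0 and det T = -9, so the characteristic polynomial is λ² − (0)λ + (-9) with roots 3 and -3.
Eigenvectors give P = [[-10, -3], [3, 1]] with P⁻¹ = [[-1, -3], [3, 10]], and T = P·diag(3, -3)·P⁻¹.
Then T⁷ = P·diag(2187, -2187)·P⁻¹ = [[-21870, 6561], [6561, -2187]] · [[-1, -3], [3, 10]] = [[41553, 131220], [-13122, -41553]].

[[41553, 131220], [-13122, -41553]]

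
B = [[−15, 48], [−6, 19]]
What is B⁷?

[[−17487, 52464], [−6558, 19675]]

tr B = 4 and det B = 3, so the characteristic polynomial is λ² − (4)λ + (3) with roots 1 and 3.
Eigenvectors give P = [[−3, 8], [−1, 3]] with P⁻¹ = [[−3, 8], [−1, 3]], and B = P·diag(1, 3)·P⁻¹.
Then B⁷ = P·diag(1, 2187)·P⁻¹ = [[−3, 17496], [−1, 6561]] · [[−3, 8], [−1, 3]] = [[−17487, 52464], [−6558, 19675]].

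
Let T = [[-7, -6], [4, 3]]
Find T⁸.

[[19681, 19680], [-13120, -13119]]

tr T = -4 and det T = 3, so the characteristic polynomial is λ² − (-4)λ + (3) with roots -3 and -1.
Eigenvectors give P = [[3, -1], [-2, 1]] with P⁻¹ = [[1, 1], [2, 3]], and T = P·diag(-3, -1)·P⁻¹.
Then T⁸ = P·diag(6561, 1)·P⁻¹ = [[19683, -1], [-13122, 1]] · [[1, 1], [2, 3]] = [[19681, 19680], [-13120, -13119]].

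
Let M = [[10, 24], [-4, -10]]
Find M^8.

[[256, 0], [0, 256]]

tr M = 0 and det M = -4, so the characteristic polynomial is λ² − (0)λ + (-4) with roots 2 and -2.
Eigenvectors give P = [[-3, -2], [1, 1]] with P⁻¹ = [[-1, -2], [1, 3]], and M = P·diag(2, -2)·P⁻¹.
Then M^8 = P·diag(256, 256)·P⁻¹ = [[-768, -512], [256, 256]] · [[-1, -2], [1, 3]] = [[256, 0], [0, 256]].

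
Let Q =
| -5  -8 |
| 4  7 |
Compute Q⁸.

tr Q = 2 and det Q = -3, so the characteristic polynomial is λ² − (2)λ + (-3) with roots 3 and -1.
Eigenvectors give P = [[-1, -2], [1, 1]] with P⁻¹ = [[1, 2], [-1, -1]], and Q = P·diag(3, -1)·P⁻¹.
Then Q⁸ = P·diag(6561, 1)·P⁻¹ = [[-6561, -2], [6561, 1]] · [[1, 2], [-1, -1]] = [[-6559, -13120], [6560, 13121]].

[[-6559, -13120], [6560, 13121]]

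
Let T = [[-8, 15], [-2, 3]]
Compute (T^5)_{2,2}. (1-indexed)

tr T = -5 and det T = 6, so the characteristic polynomial is λ² − (-5)λ + (6) with roots -2 and -3.
Eigenvectors give P = [[-5, 3], [-2, 1]] with P⁻¹ = [[1, -3], [2, -5]], and T = P·diag(-2, -3)·P⁻¹.
Then T^5 = P·diag(-32, -243)·P⁻¹ = [[160, -729], [64, -243]] · [[1, -3], [2, -5]] = [[-1298, 3165], [-422, 1023]].

1023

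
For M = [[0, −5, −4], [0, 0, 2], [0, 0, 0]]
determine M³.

M is strictly triangular, hence nilpotent: M³ = 0, so M³ = 0.

[[0, 0, 0], [0, 0, 0], [0, 0, 0]]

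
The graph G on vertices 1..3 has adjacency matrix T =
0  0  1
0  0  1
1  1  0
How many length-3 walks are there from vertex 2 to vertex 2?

0

The number of length-3 walks from vertex 2 to vertex 2 is entry (2,2) of T³, where T is the adjacency matrix.
T² = [[1, 1, 0], [1, 1, 0], [0, 0, 2]]
T³ = [[0, 0, 2], [0, 0, 2], [2, 2, 0]]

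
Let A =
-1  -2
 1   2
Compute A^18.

A² = A (a projection; rank 1, trace 1), so A^18 = A.

[[-1, -2], [1, 2]]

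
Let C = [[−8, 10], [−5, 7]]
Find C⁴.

[[146, −130], [65, −49]]

tr C = −1 and det C = −6, so the characteristic polynomial is λ² − (−1)λ + (−6) with roots −3 and 2.
Eigenvectors give P = [[2, 1], [1, 1]] with P⁻¹ = [[1, −1], [−1, 2]], and C = P·diag(−3, 2)·P⁻¹.
Then C⁴ = P·diag(81, 16)·P⁻¹ = [[162, 16], [81, 16]] · [[1, −1], [−1, 2]] = [[146, −130], [65, −49]].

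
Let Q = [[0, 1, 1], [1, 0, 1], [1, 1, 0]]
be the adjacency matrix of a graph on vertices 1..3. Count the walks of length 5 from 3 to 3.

10

The number of length-5 walks from vertex 3 to vertex 3 is entry (3,3) of Q⁵, where Q is the adjacency matrix.
Q² = [[2, 1, 1], [1, 2, 1], [1, 1, 2]]
Q³ = [[2, 3, 3], [3, 2, 3], [3, 3, 2]]
Q⁴ = [[6, 5, 5], [5, 6, 5], [5, 5, 6]]
Q⁵ = [[10, 11, 11], [11, 10, 11], [11, 11, 10]]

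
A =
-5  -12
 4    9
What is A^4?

tr A = 4 and det A = 3, so the characteristic polynomial is λ² − (4)λ + (3) with roots 3 and 1.
Eigenvectors give P = [[-3, -2], [2, 1]] with P⁻¹ = [[1, 2], [-2, -3]], and A = P·diag(3, 1)·P⁻¹.
Then A^4 = P·diag(81, 1)·P⁻¹ = [[-243, -2], [162, 1]] · [[1, 2], [-2, -3]] = [[-239, -480], [160, 321]].

[[-239, -480], [160, 321]]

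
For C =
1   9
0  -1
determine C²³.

[[1, 9], [0, -1]]

C² = I (check: tr C = 0 and det C = -1), so C²³ = C since 23 is odd.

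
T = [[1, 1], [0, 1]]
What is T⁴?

T = I + N where N = [[0, 1], [0, 0]] is strictly upper-triangular, so N² = 0.
(I + N)⁴ = I + 4·N = [[1, 4], [0, 1]].

[[1, 4], [0, 1]]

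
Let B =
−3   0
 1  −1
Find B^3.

B^2 = [[9, 0], [−4, 1]]
B^3 = [[−27, 0], [13, −1]]

[[−27, 0], [13, −1]]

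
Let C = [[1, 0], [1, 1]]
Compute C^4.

[[1, 0], [4, 1]]

C = I + N where N = [[0, 0], [1, 0]] is strictly lower-triangular, so N^2 = 0.
(I + N)^4 = I + 4·N = [[1, 0], [4, 1]].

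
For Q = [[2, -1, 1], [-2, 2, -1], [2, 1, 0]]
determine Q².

[[8, -3, 3], [-10, 5, -4], [2, 0, 1]]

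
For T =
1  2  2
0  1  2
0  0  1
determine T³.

T = I + N where N = [[0, 2, 2], [0, 0, 2], [0, 0, 0]] is strictly upper-triangular, so N³ = 0.
(I + N)³ = I + 3·N + 3·N² = [[1, 6, 18], [0, 1, 6], [0, 0, 1]].

[[1, 6, 18], [0, 1, 6], [0, 0, 1]]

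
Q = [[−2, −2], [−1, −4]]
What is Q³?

Q² = [[6, 12], [6, 18]]
Q³ = [[−24, −60], [−30, −84]]

[[−24, −60], [−30, −84]]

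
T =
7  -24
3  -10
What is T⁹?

[[4087, -12264], [1533, -4600]]

tr T = -3 and det T = 2, so the characteristic polynomial is λ² − (-3)λ + (2) with roots -2 and -1.
Eigenvectors give P = [[-8, 3], [-3, 1]] with P⁻¹ = [[1, -3], [3, -8]], and T = P·diag(-2, -1)·P⁻¹.
Then T⁹ = P·diag(-512, -1)·P⁻¹ = [[4096, -3], [1536, -1]] · [[1, -3], [3, -8]] = [[4087, -12264], [1533, -4600]].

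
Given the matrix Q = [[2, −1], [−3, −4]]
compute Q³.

Q² = [[7, 2], [6, 19]]
Q³ = [[8, −15], [−45, −82]]

[[8, −15], [−45, −82]]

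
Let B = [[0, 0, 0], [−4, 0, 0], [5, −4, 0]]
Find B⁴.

B is strictly triangular, hence nilpotent: B³ = 0, so B⁴ = 0.

[[0, 0, 0], [0, 0, 0], [0, 0, 0]]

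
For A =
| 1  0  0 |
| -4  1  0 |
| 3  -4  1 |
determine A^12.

A = I + N where N = [[0, 0, 0], [-4, 0, 0], [3, -4, 0]] is strictly lower-triangular, so N^3 = 0.
(I + N)^12 = I + 12·N + 66·N^2 = [[1, 0, 0], [-48, 1, 0], [1092, -48, 1]].

[[1, 0, 0], [-48, 1, 0], [1092, -48, 1]]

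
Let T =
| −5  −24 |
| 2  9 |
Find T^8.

[[−19679, −78720], [6560, 26241]]

tr T = 4 and det T = 3, so the characteristic polynomial is λ² − (4)λ + (3) with roots 3 and 1.
Eigenvectors give P = [[−3, 4], [1, −1]] with P⁻¹ = [[1, 4], [1, 3]], and T = P·diag(3, 1)·P⁻¹.
Then T^8 = P·diag(6561, 1)·P⁻¹ = [[−19683, 4], [6561, −1]] · [[1, 4], [1, 3]] = [[−19679, −78720], [6560, 26241]].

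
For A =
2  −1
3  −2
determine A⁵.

[[2, −1], [3, −2]]

A² = I (check: tr A = 0 and det A = −1), so A⁵ = A since 5 is odd.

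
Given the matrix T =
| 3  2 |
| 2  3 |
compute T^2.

[[13, 12], [12, 13]]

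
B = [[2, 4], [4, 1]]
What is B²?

[[20, 12], [12, 17]]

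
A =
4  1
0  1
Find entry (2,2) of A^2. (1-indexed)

1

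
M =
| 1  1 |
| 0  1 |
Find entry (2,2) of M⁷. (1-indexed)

M = I + N where N = [[0, 1], [0, 0]] is strictly upper-triangular, so N² = 0.
(I + N)⁷ = I + 7·N = [[1, 7], [0, 1]].

1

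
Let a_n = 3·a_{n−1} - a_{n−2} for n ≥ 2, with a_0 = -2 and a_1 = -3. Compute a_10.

With companion matrix T = [[3, -1], [1, 0]], [a_n, a_{n−1}]ᵀ = T·[a_{n−1}, a_{n−2}]ᵀ, so [a_10, a_9]ᵀ = T⁹·[a_1, a_0]ᵀ.
T⁹ = [[6765, -2584], [2584, -987]], giving [a_10, a_9]ᵀ = [[-15127], [-5778]].

-15127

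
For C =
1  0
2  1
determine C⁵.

C = I + N where N = [[0, 0], [2, 0]] is strictly lower-triangular, so N² = 0.
(I + N)⁵ = I + 5·N = [[1, 0], [10, 1]].

[[1, 0], [10, 1]]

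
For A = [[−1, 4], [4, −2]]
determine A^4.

A^2 = [[17, −12], [−12, 20]]
A^3 = [[−65, 92], [92, −88]]
A^4 = [[433, −444], [−444, 544]]

[[433, −444], [−444, 544]]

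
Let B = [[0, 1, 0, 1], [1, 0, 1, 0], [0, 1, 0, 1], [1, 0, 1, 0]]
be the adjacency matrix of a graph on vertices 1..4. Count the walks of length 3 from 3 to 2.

The number of length-3 walks from vertex 3 to vertex 2 is entry (3,2) of B³, where B is the adjacency matrix.
B² = [[2, 0, 2, 0], [0, 2, 0, 2], [2, 0, 2, 0], [0, 2, 0, 2]]
B³ = [[0, 4, 0, 4], [4, 0, 4, 0], [0, 4, 0, 4], [4, 0, 4, 0]]

4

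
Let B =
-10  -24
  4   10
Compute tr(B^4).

tr B = 0 and det B = -4, so the characteristic polynomial is λ² − (0)λ + (-4) with roots -2 and 2.
Eigenvectors give P = [[3, -2], [-1, 1]] with P⁻¹ = [[1, 2], [1, 3]], and B = P·diag(-2, 2)·P⁻¹.
Then B^4 = P·diag(16, 16)·P⁻¹ = [[48, -32], [-16, 16]] · [[1, 2], [1, 3]] = [[16, 0], [0, 16]].

32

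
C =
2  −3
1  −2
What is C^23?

[[2, −3], [1, −2]]

C² = I (check: tr C = 0 and det C = −1), so C^23 = C since 23 is odd.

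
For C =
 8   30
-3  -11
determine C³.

tr C = -3 and det C = 2, so the characteristic polynomial is λ² − (-3)λ + (2) with roots -1 and -2.
Eigenvectors give P = [[-10, 3], [3, -1]] with P⁻¹ = [[-1, -3], [-3, -10]], and C = P·diag(-1, -2)·P⁻¹.
Then C³ = P·diag(-1, -8)·P⁻¹ = [[10, -24], [-3, 8]] · [[-1, -3], [-3, -10]] = [[62, 210], [-21, -71]].

[[62, 210], [-21, -71]]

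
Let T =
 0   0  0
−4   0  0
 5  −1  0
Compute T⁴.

T is strictly triangular, hence nilpotent: T³ = 0, so T⁴ = 0.

[[0, 0, 0], [0, 0, 0], [0, 0, 0]]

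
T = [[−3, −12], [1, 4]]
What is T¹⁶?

[[−3, −12], [1, 4]]

T² = T (a projection; rank 1, trace 1), so T¹⁶ = T.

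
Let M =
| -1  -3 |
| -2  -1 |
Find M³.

M² = [[7, 6], [4, 7]]
M³ = [[-19, -27], [-18, -19]]

[[-19, -27], [-18, -19]]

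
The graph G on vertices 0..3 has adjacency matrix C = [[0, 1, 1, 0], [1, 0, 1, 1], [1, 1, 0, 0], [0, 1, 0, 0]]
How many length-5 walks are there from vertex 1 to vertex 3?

The number of length-5 walks from vertex 1 to vertex 3 is entry (1,3) of C⁵, where C is the adjacency matrix.
C² = [[2, 1, 1, 1], [1, 3, 1, 0], [1, 1, 2, 1], [1, 0, 1, 1]]
C³ = [[2, 4, 3, 1], [4, 2, 4, 3], [3, 4, 2, 1], [1, 3, 1, 0]]
C⁴ = [[7, 6, 6, 4], [6, 11, 6, 2], [6, 6, 7, 4], [4, 2, 4, 3]]
C⁵ = [[12, 17, 13, 6], [17, 14, 17, 11], [13, 17, 12, 6], [6, 11, 6, 2]]

11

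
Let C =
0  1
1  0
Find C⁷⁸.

C² = I (check: tr C = 0 and det C = -1), so C⁷⁸ = I since 78 is even.

[[1, 0], [0, 1]]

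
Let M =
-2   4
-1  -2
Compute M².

[[0, -16], [4, 0]]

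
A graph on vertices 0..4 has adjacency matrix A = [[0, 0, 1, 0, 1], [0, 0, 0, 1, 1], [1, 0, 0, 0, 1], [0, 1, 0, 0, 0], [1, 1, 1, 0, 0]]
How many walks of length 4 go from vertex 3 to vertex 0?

The number of length-4 walks from vertex 3 to vertex 0 is entry (3,0) of A⁴, where A is the adjacency matrix.
A² = [[2, 1, 1, 0, 1], [1, 2, 1, 0, 0], [1, 1, 2, 0, 1], [0, 0, 0, 1, 1], [1, 0, 1, 1, 3]]
A³ = [[2, 1, 3, 1, 4], [1, 0, 1, 2, 4], [3, 1, 2, 1, 4], [1, 2, 1, 0, 0], [4, 4, 4, 0, 2]]
A⁴ = [[7, 5, 6, 1, 6], [5, 6, 5, 0, 2], [6, 5, 7, 1, 6], [1, 0, 1, 2, 4], [6, 2, 6, 4, 12]]

1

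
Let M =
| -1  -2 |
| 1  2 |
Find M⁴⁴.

M² = M (a projection; rank 1, trace 1), so M⁴⁴ = M.

[[-1, -2], [1, 2]]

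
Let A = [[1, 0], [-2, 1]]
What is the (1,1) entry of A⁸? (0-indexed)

A = I + N where N = [[0, 0], [-2, 0]] is strictly lower-triangular, so N² = 0.
(I + N)⁸ = I + 8·N = [[1, 0], [-16, 1]].

1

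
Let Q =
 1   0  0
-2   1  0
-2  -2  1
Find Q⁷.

Q = I + N where N = [[0, 0, 0], [-2, 0, 0], [-2, -2, 0]] is strictly lower-triangular, so N³ = 0.
(I + N)⁷ = I + 7·N + 21·N² = [[1, 0, 0], [-14, 1, 0], [70, -14, 1]].

[[1, 0, 0], [-14, 1, 0], [70, -14, 1]]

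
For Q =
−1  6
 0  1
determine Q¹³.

Q² = I (check: tr Q = 0 and det Q = −1), so Q¹³ = Q since 13 is odd.

[[−1, 6], [0, 1]]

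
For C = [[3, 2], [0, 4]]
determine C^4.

[[81, 350], [0, 256]]

C^2 = [[9, 14], [0, 16]]
C^3 = [[27, 74], [0, 64]]
C^4 = [[81, 350], [0, 256]]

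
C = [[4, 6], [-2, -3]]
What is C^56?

[[4, 6], [-2, -3]]

C² = C (a projection; rank 1, trace 1), so C^56 = C.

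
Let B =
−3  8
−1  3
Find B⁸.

[[1, 0], [0, 1]]

B² = I (check: tr B = 0 and det B = −1), so B⁸ = I since 8 is even.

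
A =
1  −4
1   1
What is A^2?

[[−3, −8], [2, −3]]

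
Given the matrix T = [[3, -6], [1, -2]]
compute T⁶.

[[3, -6], [1, -2]]

T² = T (a projection; rank 1, trace 1), so T⁶ = T.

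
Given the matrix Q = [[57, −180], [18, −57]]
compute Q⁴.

tr Q = 0 and det Q = −9, so the characteristic polynomial is λ² − (0)λ + (−9) with roots 3 and −3.
Eigenvectors give P = [[10, 3], [3, 1]] with P⁻¹ = [[1, −3], [−3, 10]], and Q = P·diag(3, −3)·P⁻¹.
Then Q⁴ = P·diag(81, 81)·P⁻¹ = [[810, 243], [243, 81]] · [[1, −3], [−3, 10]] = [[81, 0], [0, 81]].

[[81, 0], [0, 81]]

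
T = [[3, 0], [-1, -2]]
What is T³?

T² = [[9, 0], [-1, 4]]
T³ = [[27, 0], [-7, -8]]

[[27, 0], [-7, -8]]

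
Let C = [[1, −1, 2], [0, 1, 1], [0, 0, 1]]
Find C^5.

C = I + N where N = [[0, −1, 2], [0, 0, 1], [0, 0, 0]] is strictly upper-triangular, so N^3 = 0.
(I + N)^5 = I + 5·N + 10·N^2 = [[1, −5, 0], [0, 1, 5], [0, 0, 1]].

[[1, −5, 0], [0, 1, 5], [0, 0, 1]]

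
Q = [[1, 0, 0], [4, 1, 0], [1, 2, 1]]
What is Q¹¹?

[[1, 0, 0], [44, 1, 0], [451, 22, 1]]

Q = I + N where N = [[0, 0, 0], [4, 0, 0], [1, 2, 0]] is strictly lower-triangular, so N³ = 0.
(I + N)¹¹ = I + 11·N + 55·N² = [[1, 0, 0], [44, 1, 0], [451, 22, 1]].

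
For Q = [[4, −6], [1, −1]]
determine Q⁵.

[[94, −186], [31, −61]]

tr Q = 3 and det Q = 2, so the characteristic polynomial is λ² − (3)λ + (2) with roots 1 and 2.
Eigenvectors give P = [[−2, −3], [−1, −1]] with P⁻¹ = [[1, −3], [−1, 2]], and Q = P·diag(1, 2)·P⁻¹.
Then Q⁵ = P·diag(1, 32)·P⁻¹ = [[−2, −96], [−1, −32]] · [[1, −3], [−1, 2]] = [[94, −186], [31, −61]].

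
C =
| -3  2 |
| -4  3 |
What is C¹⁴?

[[1, 0], [0, 1]]

C² = I (check: tr C = 0 and det C = -1), so C¹⁴ = I since 14 is even.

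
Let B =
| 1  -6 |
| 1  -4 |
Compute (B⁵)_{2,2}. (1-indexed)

-94

tr B = -3 and det B = 2, so the characteristic polynomial is λ² − (-3)λ + (2) with roots -1 and -2.
Eigenvectors give P = [[-3, 2], [-1, 1]] with P⁻¹ = [[-1, 2], [-1, 3]], and B = P·diag(-1, -2)·P⁻¹.
Then B⁵ = P·diag(-1, -32)·P⁻¹ = [[3, -64], [1, -32]] · [[-1, 2], [-1, 3]] = [[61, -186], [31, -94]].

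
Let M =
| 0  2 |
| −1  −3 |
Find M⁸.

[[−254, −510], [255, 511]]

tr M = −3 and det M = 2, so the characteristic polynomial is λ² − (−3)λ + (2) with roots −2 and −1.
Eigenvectors give P = [[−1, 2], [1, −1]] with P⁻¹ = [[1, 2], [1, 1]], and M = P·diag(−2, −1)·P⁻¹.
Then M⁸ = P·diag(256, 1)·P⁻¹ = [[−256, 2], [256, −1]] · [[1, 2], [1, 1]] = [[−254, −510], [255, 511]].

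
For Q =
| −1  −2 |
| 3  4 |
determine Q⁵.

[[−61, −62], [93, 94]]

tr Q = 3 and det Q = 2, so the characteristic polynomial is λ² − (3)λ + (2) with roots 1 and 2.
Eigenvectors give P = [[−1, −2], [1, 3]] with P⁻¹ = [[−3, −2], [1, 1]], and Q = P·diag(1, 2)·P⁻¹.
Then Q⁵ = P·diag(1, 32)·P⁻¹ = [[−1, −64], [1, 96]] · [[−3, −2], [1, 1]] = [[−61, −62], [93, 94]].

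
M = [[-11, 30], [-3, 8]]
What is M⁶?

tr M = -3 and det M = 2, so the characteristic polynomial is λ² − (-3)λ + (2) with roots -1 and -2.
Eigenvectors give P = [[3, 10], [1, 3]] with P⁻¹ = [[-3, 10], [1, -3]], and M = P·diag(-1, -2)·P⁻¹.
Then M⁶ = P·diag(1, 64)·P⁻¹ = [[3, 640], [1, 192]] · [[-3, 10], [1, -3]] = [[631, -1890], [189, -566]].

[[631, -1890], [189, -566]]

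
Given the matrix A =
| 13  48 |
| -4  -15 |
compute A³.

[[85, 336], [-28, -111]]

tr A = -2 and det A = -3, so the characteristic polynomial is λ² − (-2)λ + (-3) with roots 1 and -3.
Eigenvectors give P = [[4, -3], [-1, 1]] with P⁻¹ = [[1, 3], [1, 4]], and A = P·diag(1, -3)·P⁻¹.
Then A³ = P·diag(1, -27)·P⁻¹ = [[4, 81], [-1, -27]] · [[1, 3], [1, 4]] = [[85, 336], [-28, -111]].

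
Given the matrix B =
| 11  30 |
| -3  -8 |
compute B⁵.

tr B = 3 and det B = 2, so the characteristic polynomial is λ² − (3)λ + (2) with roots 2 and 1.
Eigenvectors give P = [[-10, 3], [3, -1]] with P⁻¹ = [[-1, -3], [-3, -10]], and B = P·diag(2, 1)·P⁻¹.
Then B⁵ = P·diag(32, 1)·P⁻¹ = [[-320, 3], [96, -1]] · [[-1, -3], [-3, -10]] = [[311, 930], [-93, -278]].

[[311, 930], [-93, -278]]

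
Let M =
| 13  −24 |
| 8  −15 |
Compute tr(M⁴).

tr M = −2 and det M = −3, so the characteristic polynomial is λ² − (−2)λ + (−3) with roots 1 and −3.
Eigenvectors give P = [[2, −3], [1, −2]] with P⁻¹ = [[2, −3], [1, −2]], and M = P·diag(1, −3)·P⁻¹.
Then M⁴ = P·diag(1, 81)·P⁻¹ = [[2, −243], [1, −162]] · [[2, −3], [1, −2]] = [[−239, 480], [−160, 321]].

82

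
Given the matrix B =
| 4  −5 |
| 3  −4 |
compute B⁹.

B² = I (check: tr B = 0 and det B = −1), so B⁹ = B since 9 is odd.

[[4, −5], [3, −4]]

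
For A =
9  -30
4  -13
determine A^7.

tr A = -4 and det A = 3, so the characteristic polynomial is λ² − (-4)λ + (3) with roots -1 and -3.
Eigenvectors give P = [[3, -5], [1, -2]] with P⁻¹ = [[2, -5], [1, -3]], and A = P·diag(-1, -3)·P⁻¹.
Then A^7 = P·diag(-1, -2187)·P⁻¹ = [[-3, 10935], [-1, 4374]] · [[2, -5], [1, -3]] = [[10929, -32790], [4372, -13117]].

[[10929, -32790], [4372, -13117]]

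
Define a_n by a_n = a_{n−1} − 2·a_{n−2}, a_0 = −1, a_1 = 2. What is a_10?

−56

With companion matrix T = [[1, −2], [1, 0]], [a_n, a_{n−1}]ᵀ = T·[a_{n−1}, a_{n−2}]ᵀ, so [a_10, a_9]ᵀ = T⁹·[a_1, a_0]ᵀ.
T⁹ = [[−11, 34], [−17, 6]], giving [a_10, a_9]ᵀ = [[−56], [−40]].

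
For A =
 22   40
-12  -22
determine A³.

[[88, 160], [-48, -88]]

tr A = 0 and det A = -4, so the characteristic polynomial is λ² − (0)λ + (-4) with roots 2 and -2.
Eigenvectors give P = [[2, 5], [-1, -3]] with P⁻¹ = [[3, 5], [-1, -2]], and A = P·diag(2, -2)·P⁻¹.
Then A³ = P·diag(8, -8)·P⁻¹ = [[16, -40], [-8, 24]] · [[3, 5], [-1, -2]] = [[88, 160], [-48, -88]].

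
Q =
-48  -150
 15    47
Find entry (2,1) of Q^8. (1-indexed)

tr Q = -1 and det Q = -6, so the characteristic polynomial is λ² − (-1)λ + (-6) with roots -3 and 2.
Eigenvectors give P = [[10, -3], [-3, 1]] with P⁻¹ = [[1, 3], [3, 10]], and Q = P·diag(-3, 2)·P⁻¹.
Then Q^8 = P·diag(6561, 256)·P⁻¹ = [[65610, -768], [-19683, 256]] · [[1, 3], [3, 10]] = [[63306, 189150], [-18915, -56489]].

-18915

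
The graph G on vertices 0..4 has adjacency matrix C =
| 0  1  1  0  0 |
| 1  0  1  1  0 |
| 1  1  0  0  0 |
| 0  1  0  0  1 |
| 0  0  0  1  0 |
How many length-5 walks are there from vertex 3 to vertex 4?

6

The number of length-5 walks from vertex 3 to vertex 4 is entry (3,4) of C⁵, where C is the adjacency matrix.
C² = [[2, 1, 1, 1, 0], [1, 3, 1, 0, 1], [1, 1, 2, 1, 0], [1, 0, 1, 2, 0], [0, 1, 0, 0, 1]]
C³ = [[2, 4, 3, 1, 1], [4, 2, 4, 4, 0], [3, 4, 2, 1, 1], [1, 4, 1, 0, 2], [1, 0, 1, 2, 0]]
C⁴ = [[7, 6, 6, 5, 1], [6, 12, 6, 2, 4], [6, 6, 7, 5, 1], [5, 2, 5, 6, 0], [1, 4, 1, 0, 2]]
C⁵ = [[12, 18, 13, 7, 5], [18, 14, 18, 16, 2], [13, 18, 12, 7, 5], [7, 16, 7, 2, 6], [5, 2, 5, 6, 0]]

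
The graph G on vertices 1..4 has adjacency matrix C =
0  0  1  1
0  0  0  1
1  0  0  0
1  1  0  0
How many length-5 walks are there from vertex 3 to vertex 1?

The number of length-5 walks from vertex 3 to vertex 1 is entry (3,1) of C^5, where C is the adjacency matrix.
C^2 = [[2, 1, 0, 0], [1, 1, 0, 0], [0, 0, 1, 1], [0, 0, 1, 2]]
C^3 = [[0, 0, 2, 3], [0, 0, 1, 2], [2, 1, 0, 0], [3, 2, 0, 0]]
C^4 = [[5, 3, 0, 0], [3, 2, 0, 0], [0, 0, 2, 3], [0, 0, 3, 5]]
C^5 = [[0, 0, 5, 8], [0, 0, 3, 5], [5, 3, 0, 0], [8, 5, 0, 0]]

5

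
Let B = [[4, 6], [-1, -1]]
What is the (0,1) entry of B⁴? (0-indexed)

tr B = 3 and det B = 2, so the characteristic polynomial is λ² − (3)λ + (2) with roots 1 and 2.
Eigenvectors give P = [[-2, 3], [1, -1]] with P⁻¹ = [[1, 3], [1, 2]], and B = P·diag(1, 2)·P⁻¹.
Then B⁴ = P·diag(1, 16)·P⁻¹ = [[-2, 48], [1, -16]] · [[1, 3], [1, 2]] = [[46, 90], [-15, -29]].

90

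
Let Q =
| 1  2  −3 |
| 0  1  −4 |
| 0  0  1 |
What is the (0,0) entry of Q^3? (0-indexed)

1

Q = I + N where N = [[0, 2, −3], [0, 0, −4], [0, 0, 0]] is strictly upper-triangular, so N^3 = 0.
(I + N)^3 = I + 3·N + 3·N^2 = [[1, 6, −33], [0, 1, −12], [0, 0, 1]].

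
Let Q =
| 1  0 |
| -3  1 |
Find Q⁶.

[[1, 0], [-18, 1]]

Q = I + N where N = [[0, 0], [-3, 0]] is strictly lower-triangular, so N² = 0.
(I + N)⁶ = I + 6·N = [[1, 0], [-18, 1]].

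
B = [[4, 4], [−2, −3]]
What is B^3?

[[24, 20], [−10, −11]]

B^2 = [[8, 4], [−2, 1]]
B^3 = [[24, 20], [−10, −11]]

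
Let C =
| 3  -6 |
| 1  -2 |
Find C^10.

[[3, -6], [1, -2]]

C² = C (a projection; rank 1, trace 1), so C^10 = C.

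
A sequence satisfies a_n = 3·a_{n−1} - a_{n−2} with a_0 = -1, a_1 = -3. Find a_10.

With companion matrix Q = [[3, -1], [1, 0]], [a_n, a_{n−1}]ᵀ = Q·[a_{n−1}, a_{n−2}]ᵀ, so [a_10, a_9]ᵀ = Q^9·[a_1, a_0]ᵀ.
Q^9 = [[6765, -2584], [2584, -987]], giving [a_10, a_9]ᵀ = [[-17711], [-6765]].

-17711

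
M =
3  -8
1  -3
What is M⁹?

M² = I (check: tr M = 0 and det M = -1), so M⁹ = M since 9 is odd.

[[3, -8], [1, -3]]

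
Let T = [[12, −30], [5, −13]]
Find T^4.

tr T = −1 and det T = −6, so the characteristic polynomial is λ² − (−1)λ + (−6) with roots 2 and −3.
Eigenvectors give P = [[3, −2], [1, −1]] with P⁻¹ = [[1, −2], [1, −3]], and T = P·diag(2, −3)·P⁻¹.
Then T^4 = P·diag(16, 81)·P⁻¹ = [[48, −162], [16, −81]] · [[1, −2], [1, −3]] = [[−114, 390], [−65, 211]].

[[−114, 390], [−65, 211]]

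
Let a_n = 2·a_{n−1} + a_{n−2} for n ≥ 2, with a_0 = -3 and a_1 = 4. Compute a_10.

6557

With companion matrix A = [[2, 1], [1, 0]], [a_n, a_{n−1}]ᵀ = A·[a_{n−1}, a_{n−2}]ᵀ, so [a_10, a_9]ᵀ = A⁹·[a_1, a_0]ᵀ.
A⁹ = [[2378, 985], [985, 408]], giving [a_10, a_9]ᵀ = [[6557], [2716]].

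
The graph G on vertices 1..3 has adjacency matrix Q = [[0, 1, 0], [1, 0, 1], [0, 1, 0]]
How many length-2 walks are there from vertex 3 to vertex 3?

1

The number of length-2 walks from vertex 3 to vertex 3 is entry (3,3) of Q², where Q is the adjacency matrix.
Q² = [[1, 0, 1], [0, 2, 0], [1, 0, 1]]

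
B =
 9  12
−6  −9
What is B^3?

[[81, 108], [−54, −81]]

tr B = 0 and det B = −9, so the characteristic polynomial is λ² − (0)λ + (−9) with roots 3 and −3.
Eigenvectors give P = [[2, −1], [−1, 1]] with P⁻¹ = [[1, 1], [1, 2]], and B = P·diag(3, −3)·P⁻¹.
Then B^3 = P·diag(27, −27)·P⁻¹ = [[54, 27], [−27, −27]] · [[1, 1], [1, 2]] = [[81, 108], [−54, −81]].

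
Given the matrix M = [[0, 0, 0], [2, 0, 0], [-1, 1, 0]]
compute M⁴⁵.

M is strictly triangular, hence nilpotent: M³ = 0, so M⁴⁵ = 0.

[[0, 0, 0], [0, 0, 0], [0, 0, 0]]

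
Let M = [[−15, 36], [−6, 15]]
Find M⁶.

tr M = 0 and det M = −9, so the characteristic polynomial is λ² − (0)λ + (−9) with roots 3 and −3.
Eigenvectors give P = [[2, 3], [1, 1]] with P⁻¹ = [[−1, 3], [1, −2]], and M = P·diag(3, −3)·P⁻¹.
Then M⁶ = P·diag(729, 729)·P⁻¹ = [[1458, 2187], [729, 729]] · [[−1, 3], [1, −2]] = [[729, 0], [0, 729]].

[[729, 0], [0, 729]]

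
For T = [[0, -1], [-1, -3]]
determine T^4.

[[10, 33], [33, 109]]

T^2 = [[1, 3], [3, 10]]
T^3 = [[-3, -10], [-10, -33]]
T^4 = [[10, 33], [33, 109]]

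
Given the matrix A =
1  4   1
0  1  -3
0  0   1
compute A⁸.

[[1, 32, -328], [0, 1, -24], [0, 0, 1]]

A = I + N where N = [[0, 4, 1], [0, 0, -3], [0, 0, 0]] is strictly upper-triangular, so N³ = 0.
(I + N)⁸ = I + 8·N + 28·N² = [[1, 32, -328], [0, 1, -24], [0, 0, 1]].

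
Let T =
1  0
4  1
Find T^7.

[[1, 0], [28, 1]]

T = I + N where N = [[0, 0], [4, 0]] is strictly lower-triangular, so N^2 = 0.
(I + N)^7 = I + 7·N = [[1, 0], [28, 1]].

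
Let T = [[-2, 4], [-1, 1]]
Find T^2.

[[0, -4], [1, -3]]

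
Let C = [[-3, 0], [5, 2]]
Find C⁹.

[[-19683, 0], [20195, 512]]

tr C = -1 and det C = -6, so the characteristic polynomial is λ² − (-1)λ + (-6) with roots -3 and 2.
Eigenvectors give P = [[-1, 0], [1, 1]] with P⁻¹ = [[-1, 0], [1, 1]], and C = P·diag(-3, 2)·P⁻¹.
Then C⁹ = P·diag(-19683, 512)·P⁻¹ = [[19683, 0], [-19683, 512]] · [[-1, 0], [1, 1]] = [[-19683, 0], [20195, 512]].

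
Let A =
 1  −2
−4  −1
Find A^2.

[[9, 0], [0, 9]]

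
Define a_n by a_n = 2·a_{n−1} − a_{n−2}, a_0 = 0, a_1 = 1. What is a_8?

With companion matrix A = [[2, −1], [1, 0]], [a_n, a_{n−1}]ᵀ = A·[a_{n−1}, a_{n−2}]ᵀ, so [a_8, a_7]ᵀ = A⁷·[a_1, a_0]ᵀ.
A⁷ = [[8, −7], [7, −6]], giving [a_8, a_7]ᵀ = [[8], [7]].

8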